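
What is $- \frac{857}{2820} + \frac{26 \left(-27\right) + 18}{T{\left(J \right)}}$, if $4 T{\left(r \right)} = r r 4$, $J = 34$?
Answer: $- \frac{729893}{814980} \approx -0.8956$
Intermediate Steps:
$T{\left(r \right)} = r^{2}$ ($T{\left(r \right)} = \frac{r r 4}{4} = \frac{r^{2} \cdot 4}{4} = \frac{4 r^{2}}{4} = r^{2}$)
$- \frac{857}{2820} + \frac{26 \left(-27\right) + 18}{T{\left(J \right)}} = - \frac{857}{2820} + \frac{26 \left(-27\right) + 18}{34^{2}} = \left(-857\right) \frac{1}{2820} + \frac{-702 + 18}{1156} = - \frac{857}{2820} - \frac{171}{289} = - \frac{729893}{814980}$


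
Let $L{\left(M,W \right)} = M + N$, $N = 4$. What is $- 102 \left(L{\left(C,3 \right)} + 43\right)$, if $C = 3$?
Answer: $-5100$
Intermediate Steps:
$L{\left(M,W \right)} = 4 + M$ ($L{\left(M,W \right)} = M + 4 = 4 + M$)
$- 102 \left(L{\left(C,3 \right)} + 43\right) = - 102 \left(\left(4 + 3\right) + 43\right) = - 102 \left(7 + 43\right) = \left(-102\right) 50 = -5100$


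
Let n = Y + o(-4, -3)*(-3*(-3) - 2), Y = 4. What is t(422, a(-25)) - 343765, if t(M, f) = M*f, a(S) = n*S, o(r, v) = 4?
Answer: -681365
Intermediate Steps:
n = 32 (n = 4 + 4*(-3*(-3) - 2) = 4 + 4*(9 - 2) = 4 + 4*7 = 4 + 28 = 32)
a(S) = 32*S
t(422, a(-25)) - 343765 = 422*(32*(-25)) - 343765 = 422*(-800) - 343765 = -337600 - 343765 = -681365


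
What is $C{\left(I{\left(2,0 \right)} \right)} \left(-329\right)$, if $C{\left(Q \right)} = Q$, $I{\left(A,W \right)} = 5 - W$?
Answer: $-1645$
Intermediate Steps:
$C{\left(I{\left(2,0 \right)} \right)} \left(-329\right) = \left(5 - 0\right) \left(-329\right) = \left(5 + 0\right) \left(-329\right) = 5 \left(-329\right) = -1645$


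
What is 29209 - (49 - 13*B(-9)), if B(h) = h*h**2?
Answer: 19683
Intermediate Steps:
B(h) = h**3
29209 - (49 - 13*B(-9)) = 29209 - (49 - 13*(-9)**3) = 29209 - (49 - 13*(-729)) = 29209 - (49 + 9477) = 29209 - 1*9526 = 29209 - 9526 = 19683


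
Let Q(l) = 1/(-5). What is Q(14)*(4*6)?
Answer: -24/5 ≈ -4.8000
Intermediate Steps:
Q(l) = -1/5
Q(14)*(4*6) = -4*6/5 = -1/5*24 = -24/5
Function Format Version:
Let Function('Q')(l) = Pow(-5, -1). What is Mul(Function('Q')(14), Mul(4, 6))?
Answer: Rational(-24, 5) ≈ -4.8000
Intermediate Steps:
Function('Q')(l) = Rational(-1, 5)
Mul(Function('Q')(14), Mul(4, 6)) = Mul(Rational(-1, 5), Mul(4, 6)) = Mul(Rational(-1, 5), 24) = Rational(-24, 5)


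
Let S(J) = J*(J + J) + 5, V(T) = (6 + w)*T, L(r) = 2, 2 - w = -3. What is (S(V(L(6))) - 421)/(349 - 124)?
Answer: 184/75 ≈ 2.4533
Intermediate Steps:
w = 5 (w = 2 - 1*(-3) = 2 + 3 = 5)
V(T) = 11*T (V(T) = (6 + 5)*T = 11*T)
S(J) = 5 + 2*J**2 (S(J) = J*(2*J) + 5 = 2*J**2 + 5 = 5 + 2*J**2)
(S(V(L(6))) - 421)/(349 - 124) = ((5 + 2*(11*2)**2) - 421)/(349 - 124) = ((5 + 2*22**2) - 421)/225 = ((5 + 2*484) - 421)*(1/225) = ((5 + 968) - 421)*(1/225) = (973 - 421)*(1/225) = 552*(1/225) = 184/75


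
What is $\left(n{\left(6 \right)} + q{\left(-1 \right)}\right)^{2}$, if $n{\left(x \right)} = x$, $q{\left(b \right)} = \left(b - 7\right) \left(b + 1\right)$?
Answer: $36$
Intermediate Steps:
$q{\left(b \right)} = \left(1 + b\right) \left(-7 + b\right)$ ($q{\left(b \right)} = \left(-7 + b\right) \left(1 + b\right) = \left(1 + b\right) \left(-7 + b\right)$)
$\left(n{\left(6 \right)} + q{\left(-1 \right)}\right)^{2} = \left(6 - \left(1 - 1\right)\right)^{2} = \left(6 + \left(-7 + 1 + 6\right)\right)^{2} = \left(6 + 0\right)^{2} = 6^{2} = 36$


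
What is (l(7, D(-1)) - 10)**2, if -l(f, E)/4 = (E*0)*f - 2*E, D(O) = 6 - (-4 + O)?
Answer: 6084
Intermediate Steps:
D(O) = 10 - O (D(O) = 6 + (4 - O) = 10 - O)
l(f, E) = 8*E (l(f, E) = -4*((E*0)*f - 2*E) = -4*(0*f - 2*E) = -4*(0 - 2*E) = -(-8)*E = 8*E)
(l(7, D(-1)) - 10)**2 = (8*(10 - 1*(-1)) - 10)**2 = (8*(10 + 1) - 10)**2 = (8*11 - 10)**2 = (88 - 10)**2 = 78**2 = 6084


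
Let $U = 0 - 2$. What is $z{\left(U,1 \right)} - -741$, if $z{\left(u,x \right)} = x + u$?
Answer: $740$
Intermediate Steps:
$U = -2$
$z{\left(u,x \right)} = u + x$
$z{\left(U,1 \right)} - -741 = \left(-2 + 1\right) - -741 = -1 + 741 = 740$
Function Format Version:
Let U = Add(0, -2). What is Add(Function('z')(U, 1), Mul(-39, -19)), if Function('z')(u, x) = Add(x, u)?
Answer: 740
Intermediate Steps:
U = -2
Function('z')(u, x) = Add(u, x)
Add(Function('z')(U, 1), Mul(-39, -19)) = Add(Add(-2, 1), Mul(-39, -19)) = Add(-1, 741) = 740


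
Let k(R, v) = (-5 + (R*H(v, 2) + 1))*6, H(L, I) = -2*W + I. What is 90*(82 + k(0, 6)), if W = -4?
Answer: 5220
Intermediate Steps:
H(L, I) = 8 + I (H(L, I) = -2*(-4) + I = 8 + I)
k(R, v) = -24 + 60*R (k(R, v) = (-5 + (R*(8 + 2) + 1))*6 = (-5 + (R*10 + 1))*6 = (-5 + (10*R + 1))*6 = (-5 + (1 + 10*R))*6 = (-4 + 10*R)*6 = -24 + 60*R)
90*(82 + k(0, 6)) = 90*(82 + (-24 + 60*0)) = 90*(82 + (-24 + 0)) = 90*(82 - 24) = 90*58 = 5220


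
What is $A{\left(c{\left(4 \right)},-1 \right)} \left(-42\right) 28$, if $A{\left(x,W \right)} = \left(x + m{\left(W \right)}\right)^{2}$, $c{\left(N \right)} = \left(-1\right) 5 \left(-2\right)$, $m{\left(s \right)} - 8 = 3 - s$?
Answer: $-569184$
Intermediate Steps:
$m{\left(s \right)} = 11 - s$ ($m{\left(s \right)} = 8 - \left(-3 + s\right) = 11 - s$)
$c{\left(N \right)} = 10$ ($c{\left(N \right)} = \left(-5\right) \left(-2\right) = 10$)
$A{\left(x,W \right)} = \left(11 + x - W\right)^{2}$ ($A{\left(x,W \right)} = \left(x - \left(-11 + W\right)\right)^{2} = \left(11 + x - W\right)^{2}$)
$A{\left(c{\left(4 \right)},-1 \right)} \left(-42\right) 28 = \left(11 + 10 - -1\right)^{2} \left(-42\right) 28 = \left(11 + 10 + 1\right)^{2} \left(-42\right) 28 = 22^{2} \left(-42\right) 28 = 484 \left(-42\right) 28 = \left(-20328\right) 28 = -569184$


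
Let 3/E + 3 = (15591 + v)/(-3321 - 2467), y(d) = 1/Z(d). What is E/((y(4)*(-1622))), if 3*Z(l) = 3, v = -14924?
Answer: 8682/14623141 ≈ 0.00059372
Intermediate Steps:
Z(l) = 1 (Z(l) = (⅓)*3 = 1)
y(d) = 1 (y(d) = 1/1 = 1*1 = 1)
E = -17364/18031 (E = 3/(-3 + (15591 - 14924)/(-3321 - 2467)) = 3/(-3 + 667/(-5788)) = 3/(-3 + 667*(-1/5788)) = 3/(-3 - 667/5788) = 3/(-18031/5788) = 3*(-5788/18031) = -17364/18031 ≈ -0.96301)
E/((y(4)*(-1622))) = -17364/(18031*(1*(-1622))) = -17364/18031/(-1622) = -17364/18031*(-1/1622) = 8682/14623141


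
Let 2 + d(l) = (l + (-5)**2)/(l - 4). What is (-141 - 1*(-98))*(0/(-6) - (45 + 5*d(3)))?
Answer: -4515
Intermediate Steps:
d(l) = -2 + (25 + l)/(-4 + l) (d(l) = -2 + (l + (-5)**2)/(l - 4) = -2 + (l + 25)/(-4 + l) = -2 + (25 + l)/(-4 + l))
(-141 - 1*(-98))*(0/(-6) - (45 + 5*d(3))) = (-141 - 1*(-98))*(0/(-6) - (45 + 5*(33 - 1*3)/(-4 + 3))) = (-141 + 98)*(0*(-1/6) - 5/(1/((33 - 3)/(-1) + 9))) = -43*(0 - 5/(1/(-1*30 + 9))) = -43*(0 - 5/(1/(-30 + 9))) = -43*(0 - 5/(1/(-21))) = -43*(0 - 5/(-1/21)) = -43*(0 - 5*(-21)) = -43*(0 + 105) = -43*105 = -4515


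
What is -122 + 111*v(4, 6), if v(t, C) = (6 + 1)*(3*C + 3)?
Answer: 16195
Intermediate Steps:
v(t, C) = 21 + 21*C (v(t, C) = 7*(3 + 3*C) = 21 + 21*C)
-122 + 111*v(4, 6) = -122 + 111*(21 + 21*6) = -122 + 111*(21 + 126) = -122 + 111*147 = -122 + 16317 = 16195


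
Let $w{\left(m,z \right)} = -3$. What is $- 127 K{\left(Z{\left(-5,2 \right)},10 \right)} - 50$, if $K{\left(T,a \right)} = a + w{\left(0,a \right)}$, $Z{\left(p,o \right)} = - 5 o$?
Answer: $-939$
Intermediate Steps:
$K{\left(T,a \right)} = -3 + a$ ($K{\left(T,a \right)} = a - 3 = -3 + a$)
$- 127 K{\left(Z{\left(-5,2 \right)},10 \right)} - 50 = - 127 \left(-3 + 10\right) - 50 = \left(-127\right) 7 - 50 = -889 - 50 = -939$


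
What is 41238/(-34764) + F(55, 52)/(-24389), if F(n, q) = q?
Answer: -167926885/141309866 ≈ -1.1884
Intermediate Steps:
41238/(-34764) + F(55, 52)/(-24389) = 41238/(-34764) + 52/(-24389) = 41238*(-1/34764) + 52*(-1/24389) = -6873/5794 - 52/24389 = -167926885/141309866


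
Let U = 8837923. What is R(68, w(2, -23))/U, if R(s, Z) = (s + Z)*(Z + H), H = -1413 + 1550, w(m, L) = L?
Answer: 5130/8837923 ≈ 0.00058045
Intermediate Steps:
H = 137
R(s, Z) = (137 + Z)*(Z + s) (R(s, Z) = (s + Z)*(Z + 137) = (Z + s)*(137 + Z) = (137 + Z)*(Z + s))
R(68, w(2, -23))/U = ((-23)² + 137*(-23) + 137*68 - 23*68)/8837923 = (529 - 3151 + 9316 - 1564)*(1/8837923) = 5130*(1/8837923) = 5130/8837923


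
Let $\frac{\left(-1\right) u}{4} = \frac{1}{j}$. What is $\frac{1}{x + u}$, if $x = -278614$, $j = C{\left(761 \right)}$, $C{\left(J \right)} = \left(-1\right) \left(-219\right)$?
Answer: $- \frac{219}{61016470} \approx -3.5892 \cdot 10^{-6}$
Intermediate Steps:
$C{\left(J \right)} = 219$
$j = 219$
$u = - \frac{4}{219} \approx -0.018265$
$\frac{1}{x + u} = \frac{1}{-278614 - \frac{4}{219}} = \frac{1}{- \frac{61016470}{219}} = - \frac{219}{61016470}$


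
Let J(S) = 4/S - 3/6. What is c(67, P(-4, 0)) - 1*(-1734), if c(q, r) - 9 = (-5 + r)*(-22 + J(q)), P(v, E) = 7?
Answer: 113774/67 ≈ 1698.1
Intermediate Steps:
J(S) = -½ + 4/S (J(S) = 4/S - 3*⅙ = 4/S - ½ = -½ + 4/S)
c(q, r) = 9 + (-22 + (8 - q)/(2*q))*(-5 + r) (c(q, r) = 9 + (-5 + r)*(-22 + (8 - q)/(2*q)) = 9 + (-22 + (8 - q)/(2*q))*(-5 + r))
c(67, P(-4, 0)) - 1*(-1734) = (½)*(-40 + 8*7 + 243*67 - 45*67*7)/67 - 1*(-1734) = (½)*(1/67)*(-40 + 56 + 16281 - 21105) + 1734 = (½)*(1/67)*(-4808) + 1734 = -2404/67 + 1734 = 113774/67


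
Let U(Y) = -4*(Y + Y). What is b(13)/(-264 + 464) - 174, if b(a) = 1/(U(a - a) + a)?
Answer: -452399/2600 ≈ -174.00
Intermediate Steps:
U(Y) = -8*Y
b(a) = 1/a (b(a) = 1/(-8*(a - a) + a) = 1/(-8*0 + a) = 1/(0 + a) = 1/a)
b(13)/(-264 + 464) - 174 = 1/((-264 + 464)*13) - 174 = (1/13)/200 - 174 = (1/200)*(1/13) - 174 = 1/2600 - 174 = -452399/2600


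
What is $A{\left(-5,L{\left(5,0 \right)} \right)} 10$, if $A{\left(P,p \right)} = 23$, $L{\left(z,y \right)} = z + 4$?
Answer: $230$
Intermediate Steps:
$L{\left(z,y \right)} = 4 + z$
$A{\left(-5,L{\left(5,0 \right)} \right)} 10 = 23 \cdot 10 = 230$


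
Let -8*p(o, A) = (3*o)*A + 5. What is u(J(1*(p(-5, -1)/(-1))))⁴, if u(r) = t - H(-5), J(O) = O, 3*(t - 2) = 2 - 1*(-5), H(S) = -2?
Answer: 130321/81 ≈ 1608.9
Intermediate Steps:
p(o, A) = -5/8 - 3*A*o/8 (p(o, A) = -((3*o)*A + 5)/8 = -(3*A*o + 5)/8 = -(5 + 3*A*o)/8 = -5/8 - 3*A*o/8)
t = 13/3 (t = 2 + (2 - 1*(-5))/3 = 2 + (2 + 5)/3 = 2 + (⅓)*7 = 2 + 7/3 = 13/3 ≈ 4.3333)
u(r) = 19/3 (u(r) = 13/3 - 1*(-2) = 13/3 + 2 = 19/3)
u(J(1*(p(-5, -1)/(-1))))⁴ = (19/3)⁴ = 130321/81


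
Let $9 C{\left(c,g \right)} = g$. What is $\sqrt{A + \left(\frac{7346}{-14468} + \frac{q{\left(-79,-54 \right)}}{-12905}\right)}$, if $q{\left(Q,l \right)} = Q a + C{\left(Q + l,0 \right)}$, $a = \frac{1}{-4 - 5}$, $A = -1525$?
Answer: $\frac{i \sqrt{119654805597497181170}}{280064310} \approx 39.058 i$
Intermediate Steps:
$C{\left(c,g \right)} = \frac{g}{9}$
$a = - \frac{1}{9}$ ($a = \frac{1}{-9} = - \frac{1}{9} \approx -0.11111$)
$q{\left(Q,l \right)} = - \frac{Q}{9}$ ($q{\left(Q,l \right)} = Q \left(- \frac{1}{9}\right) + \frac{1}{9} \cdot 0 = - \frac{Q}{9} + 0 = - \frac{Q}{9}$)
$\sqrt{A + \left(\frac{7346}{-14468} + \frac{q{\left(-79,-54 \right)}}{-12905}\right)} = \sqrt{-1525 + \left(\frac{7346}{-14468} + \frac{\left(- \frac{1}{9}\right) \left(-79\right)}{-12905}\right)} = \sqrt{-1525 + \left(7346 \left(- \frac{1}{14468}\right) + \frac{79}{9} \left(- \frac{1}{12905}\right)\right)} = \sqrt{-1525 - \frac{427172071}{840192930}} = \sqrt{- \frac{1281721390321}{840192930}} = \frac{i \sqrt{119654805597497181170}}{280064310}$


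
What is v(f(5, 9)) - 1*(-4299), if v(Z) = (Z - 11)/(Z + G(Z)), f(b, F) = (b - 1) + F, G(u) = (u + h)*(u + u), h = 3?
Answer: 1844273/429 ≈ 4299.0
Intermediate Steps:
G(u) = 2*u*(3 + u) (G(u) = (u + 3)*(u + u) = (3 + u)*(2*u) = 2*u*(3 + u))
f(b, F) = -1 + F + b (f(b, F) = (-1 + b) + F = -1 + F + b)
v(Z) = (-11 + Z)/(Z + 2*Z*(3 + Z)) (v(Z) = (Z - 11)/(Z + 2*Z*(3 + Z)) = (-11 + Z)/(Z + 2*Z*(3 + Z)))
v(f(5, 9)) - 1*(-4299) = (-11 + (-1 + 9 + 5))/((-1 + 9 + 5)*(7 + 2*(-1 + 9 + 5))) - 1*(-4299) = (-11 + 13)/(13*(7 + 2*13)) + 4299 = (1/13)*2/(7 + 26) + 4299 = (1/13)*2/33 + 4299 = (1/13)*(1/33)*2 + 4299 = 2/429 + 4299 = 1844273/429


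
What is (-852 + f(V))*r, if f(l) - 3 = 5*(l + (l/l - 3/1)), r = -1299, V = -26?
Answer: 1284711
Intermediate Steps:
f(l) = -7 + 5*l (f(l) = 3 + 5*(l + (l/l - 3/1)) = 3 + 5*(l + (1 - 3*1)) = 3 + 5*(l + (1 - 3)) = 3 + 5*(l - 2) = 3 + 5*(-2 + l) = 3 + (-10 + 5*l) = -7 + 5*l)
(-852 + f(V))*r = (-852 + (-7 + 5*(-26)))*(-1299) = (-852 + (-7 - 130))*(-1299) = (-852 - 137)*(-1299) = -989*(-1299) = 1284711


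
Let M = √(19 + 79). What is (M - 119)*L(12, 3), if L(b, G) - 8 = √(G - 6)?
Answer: -7*(8 + I*√3)*(17 - √2) ≈ -872.8 - 188.97*I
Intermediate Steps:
L(b, G) = 8 + √(-6 + G) (L(b, G) = 8 + √(G - 6) = 8 + √(-6 + G))
M = 7*√2 (M = √98 = 7*√2 ≈ 9.8995)
(M - 119)*L(12, 3) = (7*√2 - 119)*(8 + √(-6 + 3)) = (-119 + 7*√2)*(8 + √(-3)) = (-119 + 7*√2)*(8 + I*√3)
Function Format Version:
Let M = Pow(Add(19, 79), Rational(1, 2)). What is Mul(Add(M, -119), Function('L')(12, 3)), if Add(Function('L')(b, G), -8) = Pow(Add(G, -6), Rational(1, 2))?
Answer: Mul(-7, Add(8, Mul(I, Pow(3, Rational(1, 2)))), Add(17, Mul(-1, Pow(2, Rational(1, 2))))) ≈ Add(-872.80, Mul(-188.97, I))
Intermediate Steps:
Function('L')(b, G) = Add(8, Pow(Add(-6, G), Rational(1, 2))) (Function('L')(b, G) = Add(8, Pow(Add(G, -6), Rational(1, 2))) = Add(8, Pow(Add(-6, G), Rational(1, 2))))
M = Mul(7, Pow(2, Rational(1, 2))) (M = Pow(98, Rational(1, 2)) = Mul(7, Pow(2, Rational(1, 2))) ≈ 9.8995)
Mul(Add(M, -119), Function('L')(12, 3)) = Mul(Add(Mul(7, Pow(2, Rational(1, 2))), -119), Add(8, Pow(Add(-6, 3), Rational(1, 2)))) = Mul(Add(-119, Mul(7, Pow(2, Rational(1, 2)))), Add(8, Pow(-3, Rational(1, 2)))) = Mul(Add(-119, Mul(7, Pow(2, Rational(1, 2)))), Add(8, Mul(I, Pow(3, Rational(1, 2)))))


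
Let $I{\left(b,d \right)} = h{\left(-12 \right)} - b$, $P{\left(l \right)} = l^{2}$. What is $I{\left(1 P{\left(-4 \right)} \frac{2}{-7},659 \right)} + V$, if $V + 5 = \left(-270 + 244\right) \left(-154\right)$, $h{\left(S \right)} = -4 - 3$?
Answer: $\frac{27976}{7} \approx 3996.6$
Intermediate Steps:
$h{\left(S \right)} = -7$
$I{\left(b,d \right)} = -7 - b$
$V = 3999$ ($V = -5 + \left(-270 + 244\right) \left(-154\right) = -5 - -4004 = -5 + 4004 = 3999$)
$I{\left(1 P{\left(-4 \right)} \frac{2}{-7},659 \right)} + V = \left(-7 - 1 \left(-4\right)^{2} \frac{2}{-7}\right) + 3999 = \left(-7 - 1 \cdot 16 \cdot 2 \left(- \frac{1}{7}\right)\right) + 3999 = \left(-7 - 16 \left(- \frac{2}{7}\right)\right) + 3999 = \left(-7 - - \frac{32}{7}\right) + 3999 = \left(-7 + \frac{32}{7}\right) + 3999 = - \frac{17}{7} + 3999 = \frac{27976}{7}$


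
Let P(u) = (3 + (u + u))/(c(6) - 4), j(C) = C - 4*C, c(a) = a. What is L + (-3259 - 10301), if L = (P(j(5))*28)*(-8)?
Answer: -10536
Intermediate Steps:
j(C) = -3*C
P(u) = 3/2 + u (P(u) = (3 + (u + u))/(6 - 4) = (3 + 2*u)/2 = (3 + 2*u)*(½) = 3/2 + u)
L = 3024 (L = ((3/2 - 3*5)*28)*(-8) = ((3/2 - 15)*28)*(-8) = -27/2*28*(-8) = -378*(-8) = 3024)
L + (-3259 - 10301) = 3024 + (-3259 - 10301) = 3024 - 13560 = -10536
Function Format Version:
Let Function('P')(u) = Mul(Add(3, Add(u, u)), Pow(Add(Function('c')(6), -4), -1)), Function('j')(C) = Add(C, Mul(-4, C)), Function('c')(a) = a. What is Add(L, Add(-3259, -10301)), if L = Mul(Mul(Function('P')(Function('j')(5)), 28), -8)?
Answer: -10536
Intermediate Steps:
Function('j')(C) = Mul(-3, C)
Function('P')(u) = Add(Rational(3, 2), u) (Function('P')(u) = Mul(Add(3, Add(u, u)), Pow(Add(6, -4), -1)) = Mul(Add(3, Mul(2, u)), Pow(2, -1)) = Mul(Add(3, Mul(2, u)), Rational(1, 2)) = Add(Rational(3, 2), u))
L = 3024 (L = Mul(Mul(Add(Rational(3, 2), Mul(-3, 5)), 28), -8) = Mul(Mul(Add(Rational(3, 2), -15), 28), -8) = Mul(Mul(Rational(-27, 2), 28), -8) = Mul(-378, -8) = 3024)
Add(L, Add(-3259, -10301)) = Add(3024, Add(-3259, -10301)) = Add(3024, -13560) = -10536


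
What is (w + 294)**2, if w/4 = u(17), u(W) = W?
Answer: 131044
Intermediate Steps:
w = 68 (w = 4*17 = 68)
(w + 294)**2 = (68 + 294)**2 = 362**2 = 131044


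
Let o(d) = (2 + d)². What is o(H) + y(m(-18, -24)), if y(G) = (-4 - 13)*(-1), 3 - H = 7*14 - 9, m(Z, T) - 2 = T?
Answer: 7073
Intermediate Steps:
m(Z, T) = 2 + T
H = -86 (H = 3 - (7*14 - 9) = 3 - (98 - 9) = 3 - 1*89 = 3 - 89 = -86)
y(G) = 17 (y(G) = -17*(-1) = 17)
o(H) + y(m(-18, -24)) = (2 - 86)² + 17 = (-84)² + 17 = 7056 + 17 = 7073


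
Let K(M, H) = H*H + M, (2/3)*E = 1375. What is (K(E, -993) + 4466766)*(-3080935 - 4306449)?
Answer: -40297274765460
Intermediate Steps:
E = 4125/2 (E = (3/2)*1375 = 4125/2 ≈ 2062.5)
K(M, H) = M + H**2 (K(M, H) = H**2 + M = M + H**2)
(K(E, -993) + 4466766)*(-3080935 - 4306449) = ((4125/2 + (-993)**2) + 4466766)*(-3080935 - 4306449) = ((4125/2 + 986049) + 4466766)*(-7387384) = (1976223/2 + 4466766)*(-7387384) = (10909755/2)*(-7387384) = -40297274765460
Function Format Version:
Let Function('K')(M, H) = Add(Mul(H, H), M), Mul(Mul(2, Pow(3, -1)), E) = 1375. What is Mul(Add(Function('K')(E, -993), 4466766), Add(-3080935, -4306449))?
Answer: -40297274765460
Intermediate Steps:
E = Rational(4125, 2) (E = Mul(Rational(3, 2), 1375) = Rational(4125, 2) ≈ 2062.5)
Function('K')(M, H) = Add(M, Pow(H, 2)) (Function('K')(M, H) = Add(Pow(H, 2), M) = Add(M, Pow(H, 2)))
Mul(Add(Function('K')(E, -993), 4466766), Add(-3080935, -4306449)) = Mul(Add(Add(Rational(4125, 2), Pow(-993, 2)), 4466766), Add(-3080935, -4306449)) = Mul(Add(Add(Rational(4125, 2), 986049), 4466766), -7387384) = Mul(Add(Rational(1976223, 2), 4466766), -7387384) = Mul(Rational(10909755, 2), -7387384) = -40297274765460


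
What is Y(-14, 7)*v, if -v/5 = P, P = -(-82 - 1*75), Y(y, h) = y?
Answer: 10990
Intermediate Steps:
P = 157 (P = -(-82 - 75) = -1*(-157) = 157)
v = -785 (v = -5*157 = -785)
Y(-14, 7)*v = -14*(-785) = 10990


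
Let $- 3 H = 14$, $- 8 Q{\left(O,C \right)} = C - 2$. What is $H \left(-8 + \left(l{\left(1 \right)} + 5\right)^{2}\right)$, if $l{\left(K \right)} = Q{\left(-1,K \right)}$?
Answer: $- \frac{8183}{96} \approx -85.24$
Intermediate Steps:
$Q{\left(O,C \right)} = \frac{1}{4} - \frac{C}{8}$ ($Q{\left(O,C \right)} = - \frac{C - 2}{8} = - \frac{-2 + C}{8} = \frac{1}{4} - \frac{C}{8}$)
$l{\left(K \right)} = \frac{1}{4} - \frac{K}{8}$
$H = - \frac{14}{3}$ ($H = \left(- \frac{1}{3}\right) 14 = - \frac{14}{3} \approx -4.6667$)
$H \left(-8 + \left(l{\left(1 \right)} + 5\right)^{2}\right) = - \frac{14 \left(-8 + \left(\left(\frac{1}{4} - \frac{1}{8}\right) + 5\right)^{2}\right)}{3} = - \frac{14 \left(-8 + \left(\frac{1}{8} + 5\right)^{2}\right)}{3} = - \frac{14 \left(-8 + \left(\frac{41}{8}\right)^{2}\right)}{3} = - \frac{14 \left(-8 + \frac{1681}{64}\right)}{3} = \left(- \frac{14}{3}\right) \frac{1169}{64} = - \frac{8183}{96}$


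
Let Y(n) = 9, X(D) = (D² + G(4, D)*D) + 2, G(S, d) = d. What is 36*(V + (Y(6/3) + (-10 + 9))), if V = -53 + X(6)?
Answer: 1044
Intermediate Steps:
X(D) = 2 + 2*D² (X(D) = (D² + D*D) + 2 = (D² + D²) + 2 = 2*D² + 2 = 2 + 2*D²)
V = 21 (V = -53 + (2 + 2*6²) = -53 + (2 + 2*36) = -53 + (2 + 72) = -53 + 74 = 21)
36*(V + (Y(6/3) + (-10 + 9))) = 36*(21 + (9 + (-10 + 9))) = 36*(21 + (9 - 1)) = 36*(21 + 8) = 36*29 = 1044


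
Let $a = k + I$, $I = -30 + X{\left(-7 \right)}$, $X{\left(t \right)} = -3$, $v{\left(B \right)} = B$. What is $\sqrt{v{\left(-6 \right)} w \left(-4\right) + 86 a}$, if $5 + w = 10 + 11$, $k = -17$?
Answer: $2 i \sqrt{979} \approx 62.578 i$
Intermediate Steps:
$w = 16$ ($w = -5 + \left(10 + 11\right) = -5 + 21 = 16$)
$I = -33$ ($I = -30 - 3 = -33$)
$a = -50$ ($a = -17 - 33 = -50$)
$\sqrt{v{\left(-6 \right)} w \left(-4\right) + 86 a} = \sqrt{\left(-6\right) 16 \left(-4\right) + 86 \left(-50\right)} = \sqrt{\left(-96\right) \left(-4\right) - 4300} = \sqrt{384 - 4300} = \sqrt{-3916} = 2 i \sqrt{979}$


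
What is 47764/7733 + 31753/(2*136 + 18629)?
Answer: 1148333313/146161433 ≈ 7.8566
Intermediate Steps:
47764/7733 + 31753/(2*136 + 18629) = 47764*(1/7733) + 31753/(272 + 18629) = 47764/7733 + 31753/18901 = 1148333313/146161433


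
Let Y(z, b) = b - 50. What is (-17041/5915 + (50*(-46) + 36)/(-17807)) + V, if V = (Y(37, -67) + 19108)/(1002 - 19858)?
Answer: -7469616468467/1986072404680 ≈ -3.7610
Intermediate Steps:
Y(z, b) = -50 + b
V = -18991/18856 (V = ((-50 - 67) + 19108)/(1002 - 19858) = (-117 + 19108)/(-18856) = 18991*(-1/18856) = -18991/18856 ≈ -1.0072)
(-17041/5915 + (50*(-46) + 36)/(-17807)) + V = (-17041/5915 + (50*(-46) + 36)/(-17807)) - 18991/18856 = (-17041*1/5915 + (-2300 + 36)*(-1/17807)) - 18991/18856 = (-17041/5915 - 2264*(-1/17807)) - 18991/18856 = (-17041/5915 + 2264/17807) - 18991/18856 = -290057527/105328405 - 18991/18856 = -7469616468467/1986072404680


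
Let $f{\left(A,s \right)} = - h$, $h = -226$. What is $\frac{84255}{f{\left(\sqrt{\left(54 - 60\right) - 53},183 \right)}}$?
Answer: $\frac{84255}{226} \approx 372.81$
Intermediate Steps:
$f{\left(A,s \right)} = 226$ ($f{\left(A,s \right)} = \left(-1\right) \left(-226\right) = 226$)
$\frac{84255}{f{\left(\sqrt{\left(54 - 60\right) - 53},183 \right)}} = \frac{84255}{226}$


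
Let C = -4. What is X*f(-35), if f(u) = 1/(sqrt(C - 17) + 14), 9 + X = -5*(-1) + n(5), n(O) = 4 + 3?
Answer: 6/31 - 3*I*sqrt(21)/217 ≈ 0.19355 - 0.063354*I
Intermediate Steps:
n(O) = 7
X = 3 (X = -9 + (-5*(-1) + 7) = -9 + (5 + 7) = -9 + 12 = 3)
f(u) = 1/(14 + I*sqrt(21)) (f(u) = 1/(sqrt(-4 - 17) + 14) = 1/(sqrt(-21) + 14) = 1/(I*sqrt(21) + 14) = 1/(14 + I*sqrt(21)))
X*f(-35) = 3*(2/31 - I*sqrt(21)/217) = 6/31 - 3*I*sqrt(21)/217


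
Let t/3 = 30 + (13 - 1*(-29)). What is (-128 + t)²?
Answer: 7744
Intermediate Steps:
t = 216 (t = 3*(30 + (13 - 1*(-29))) = 3*(30 + (13 + 29)) = 3*(30 + 42) = 3*72 = 216)
(-128 + t)² = (-128 + 216)² = 88² = 7744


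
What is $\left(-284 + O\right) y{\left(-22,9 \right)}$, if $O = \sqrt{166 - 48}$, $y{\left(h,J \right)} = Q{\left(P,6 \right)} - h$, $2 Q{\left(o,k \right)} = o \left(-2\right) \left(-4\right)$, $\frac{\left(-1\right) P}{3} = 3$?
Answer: $3976 - 14 \sqrt{118} \approx 3823.9$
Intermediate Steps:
$P = -9$ ($P = \left(-3\right) 3 = -9$)
$Q{\left(o,k \right)} = 4 o$ ($Q{\left(o,k \right)} = \frac{o \left(-2\right) \left(-4\right)}{2} = \frac{- 2 o \left(-4\right)}{2} = \frac{8 o}{2} = 4 o$)
$y{\left(h,J \right)} = -36 - h$ ($y{\left(h,J \right)} = 4 \left(-9\right) - h = -36 - h$)
$O = \sqrt{118} \approx 10.863$
$\left(-284 + O\right) y{\left(-22,9 \right)} = \left(-284 + \sqrt{118}\right) \left(-36 - -22\right) = \left(-284 + \sqrt{118}\right) \left(-36 + 22\right) = \left(-284 + \sqrt{118}\right) \left(-14\right) = 3976 - 14 \sqrt{118}$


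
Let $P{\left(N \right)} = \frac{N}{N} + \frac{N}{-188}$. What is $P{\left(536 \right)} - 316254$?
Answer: $- \frac{14864025}{47} \approx -3.1626 \cdot 10^{5}$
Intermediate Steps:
$P{\left(N \right)} = 1 - \frac{N}{188}$ ($P{\left(N \right)} = 1 + N \left(- \frac{1}{188}\right) = 1 - \frac{N}{188}$)
$P{\left(536 \right)} - 316254 = \left(1 - \frac{134}{47}\right) - 316254 = - \frac{87}{47} - 316254 = - \frac{14864025}{47}$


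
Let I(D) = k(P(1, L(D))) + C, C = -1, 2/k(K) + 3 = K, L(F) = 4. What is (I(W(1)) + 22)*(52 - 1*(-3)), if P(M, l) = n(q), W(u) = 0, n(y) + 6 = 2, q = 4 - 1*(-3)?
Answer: 7975/7 ≈ 1139.3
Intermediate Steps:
q = 7 (q = 4 + 3 = 7)
n(y) = -4 (n(y) = -6 + 2 = -4)
P(M, l) = -4
k(K) = 2/(-3 + K)
I(D) = -9/7 (I(D) = 2/(-3 - 4) - 1 = 2/(-7) - 1 = 2*(-1/7) - 1 = -2/7 - 1 = -9/7)
(I(W(1)) + 22)*(52 - 1*(-3)) = (-9/7 + 22)*(52 - 1*(-3)) = 145*(52 + 3)/7 = (145/7)*55 = 7975/7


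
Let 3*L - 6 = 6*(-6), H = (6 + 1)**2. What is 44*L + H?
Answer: -391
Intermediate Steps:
H = 49 (H = 7**2 = 49)
L = -10 (L = 2 + (6*(-6))/3 = 2 + (1/3)*(-36) = 2 - 12 = -10)
44*L + H = 44*(-10) + 49 = -440 + 49 = -391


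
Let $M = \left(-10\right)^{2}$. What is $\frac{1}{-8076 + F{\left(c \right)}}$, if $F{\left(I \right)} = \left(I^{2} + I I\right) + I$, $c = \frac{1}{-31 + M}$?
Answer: $- \frac{4761}{38449765} \approx -0.00012382$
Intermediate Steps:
$M = 100$
$c = \frac{1}{69}$ ($c = \frac{1}{-31 + 100} = \frac{1}{69} \approx 0.014493$)
$F{\left(I \right)} = I + 2 I^{2}$ ($F{\left(I \right)} = \left(I^{2} + I^{2}\right) + I = 2 I^{2} + I = I + 2 I^{2}$)
$\frac{1}{-8076 + F{\left(c \right)}} = \frac{1}{-8076 + \frac{1 + 2 \cdot \frac{1}{69}}{69}} = \frac{1}{-8076 + \frac{1 + \frac{2}{69}}{69}} = \frac{1}{-8076 + \frac{1}{69} \cdot \frac{71}{69}} = \frac{1}{-8076 + \frac{71}{4761}} = \frac{1}{- \frac{38449765}{4761}} = - \frac{4761}{38449765}$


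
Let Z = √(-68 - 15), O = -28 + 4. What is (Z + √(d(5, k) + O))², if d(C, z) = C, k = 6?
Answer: -102 - 2*√1577 ≈ -181.42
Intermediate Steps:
O = -24
Z = I*√83 (Z = √(-83) = I*√83 ≈ 9.1104*I)
(Z + √(d(5, k) + O))² = (I*√83 + √(5 - 24))² = (I*√83 + √(-19))² = (I*√83 + I*√19)² = (I*√19 + I*√83)²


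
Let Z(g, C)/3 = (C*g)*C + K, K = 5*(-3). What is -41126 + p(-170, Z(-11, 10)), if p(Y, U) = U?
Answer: -44471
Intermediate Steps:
K = -15
Z(g, C) = -45 + 3*g*C**2 (Z(g, C) = 3*((C*g)*C - 15) = 3*(g*C**2 - 15) = 3*(-15 + g*C**2) = -45 + 3*g*C**2)
-41126 + p(-170, Z(-11, 10)) = -41126 + (-45 + 3*(-11)*10**2) = -41126 + (-45 + 3*(-11)*100) = -41126 + (-45 - 3300) = -41126 - 3345 = -44471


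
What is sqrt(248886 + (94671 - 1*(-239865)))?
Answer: sqrt(583422) ≈ 763.82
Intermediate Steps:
sqrt(248886 + (94671 - 1*(-239865))) = sqrt(248886 + (94671 + 239865)) = sqrt(248886 + 334536) = sqrt(583422)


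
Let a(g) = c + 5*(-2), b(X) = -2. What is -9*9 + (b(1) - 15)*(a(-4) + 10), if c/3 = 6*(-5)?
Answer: 1449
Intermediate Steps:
c = -90 (c = 3*(6*(-5)) = 3*(-30) = -90)
a(g) = -100 (a(g) = -90 + 5*(-2) = -90 - 10 = -100)
-9*9 + (b(1) - 15)*(a(-4) + 10) = -9*9 + (-2 - 15)*(-100 + 10) = -81 - 17*(-90) = -81 + 1530 = 1449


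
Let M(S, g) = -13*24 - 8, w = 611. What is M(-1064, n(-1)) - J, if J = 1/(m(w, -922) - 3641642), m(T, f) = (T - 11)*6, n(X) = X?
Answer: -1164173439/3638042 ≈ -320.00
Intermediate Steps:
m(T, f) = -66 + 6*T (m(T, f) = (-11 + T)*6 = -66 + 6*T)
M(S, g) = -320 (M(S, g) = -312 - 8 = -320)
J = -1/3638042 (J = 1/((-66 + 6*611) - 3641642) = 1/((-66 + 3666) - 3641642) = 1/(3600 - 3641642) = 1/(-3638042) = -1/3638042 ≈ -2.7487e-7)
M(-1064, n(-1)) - J = -320 - 1*(-1/3638042) = -320 + 1/3638042 = -1164173439/3638042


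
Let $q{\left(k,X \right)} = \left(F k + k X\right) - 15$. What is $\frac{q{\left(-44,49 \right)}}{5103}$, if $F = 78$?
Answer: $- \frac{5603}{5103} \approx -1.098$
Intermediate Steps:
$q{\left(k,X \right)} = -15 + 78 k + X k$ ($q{\left(k,X \right)} = \left(78 k + k X\right) - 15 = \left(78 k + X k\right) - 15 = -15 + 78 k + X k$)
$\frac{q{\left(-44,49 \right)}}{5103} = \frac{-15 + 78 \left(-44\right) + 49 \left(-44\right)}{5103} = \left(-15 - 3432 - 2156\right) \frac{1}{5103} = \left(-5603\right) \frac{1}{5103} = - \frac{5603}{5103}$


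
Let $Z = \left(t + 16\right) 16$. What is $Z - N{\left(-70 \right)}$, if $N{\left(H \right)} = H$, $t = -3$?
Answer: $278$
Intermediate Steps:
$Z = 208$ ($Z = \left(-3 + 16\right) 16 = 13 \cdot 16 = 208$)
$Z - N{\left(-70 \right)} = 208 - -70 = 208 + 70 = 278$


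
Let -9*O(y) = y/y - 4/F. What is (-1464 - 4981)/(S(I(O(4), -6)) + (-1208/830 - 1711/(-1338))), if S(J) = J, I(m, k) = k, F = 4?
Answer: 3578715150/3429707 ≈ 1043.4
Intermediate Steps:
O(y) = 0 (O(y) = -(y/y - 4/4)/9 = -(1 - 4*¼)/9 = -(1 - 1)/9 = -⅑*0 = 0)
(-1464 - 4981)/(S(I(O(4), -6)) + (-1208/830 - 1711/(-1338))) = (-1464 - 4981)/(-6 + (-1208/830 - 1711/(-1338))) = -6445/(-6 + (-1208*1/830 - 1711*(-1/1338))) = -6445/(-6 + (-604/415 + 1711/1338)) = -6445/(-6 - 98087/555270) = -6445/(-3429707/555270) = -6445*(-555270/3429707) = 3578715150/3429707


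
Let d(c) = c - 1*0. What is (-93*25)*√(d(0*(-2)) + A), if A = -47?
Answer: -2325*I*√47 ≈ -15939.0*I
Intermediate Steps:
d(c) = c (d(c) = c + 0 = c)
(-93*25)*√(d(0*(-2)) + A) = (-93*25)*√(0*(-2) - 47) = -2325*√(0 - 47) = -2325*I*√47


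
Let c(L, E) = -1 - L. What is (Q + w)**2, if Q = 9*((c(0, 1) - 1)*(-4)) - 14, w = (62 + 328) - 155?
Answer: 85849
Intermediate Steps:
w = 235 (w = 390 - 155 = 235)
Q = 58 (Q = 9*(((-1 - 1*0) - 1)*(-4)) - 14 = 9*(((-1 + 0) - 1)*(-4)) - 14 = 9*((-1 - 1)*(-4)) - 14 = 9*(-2*(-4)) - 14 = 9*8 - 14 = 72 - 14 = 58)
(Q + w)**2 = (58 + 235)**2 = 293**2 = 85849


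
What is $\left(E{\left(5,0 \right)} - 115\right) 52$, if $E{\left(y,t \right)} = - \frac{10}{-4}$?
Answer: $-5850$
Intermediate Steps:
$E{\left(y,t \right)} = \frac{5}{2}$ ($E{\left(y,t \right)} = \left(-10\right) \left(- \frac{1}{4}\right) = \frac{5}{2}$)
$\left(E{\left(5,0 \right)} - 115\right) 52 = \left(\frac{5}{2} - 115\right) 52 = \left(- \frac{225}{2}\right) 52 = -5850$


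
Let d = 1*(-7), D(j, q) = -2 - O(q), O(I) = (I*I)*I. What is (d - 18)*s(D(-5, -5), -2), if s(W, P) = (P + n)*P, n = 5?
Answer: 150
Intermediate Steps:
O(I) = I³ (O(I) = I²*I = I³)
D(j, q) = -2 - q³
s(W, P) = P*(5 + P) (s(W, P) = (P + 5)*P = (5 + P)*P = P*(5 + P))
d = -7
(d - 18)*s(D(-5, -5), -2) = (-7 - 18)*(-2*(5 - 2)) = -(-50)*3 = -25*(-6) = 150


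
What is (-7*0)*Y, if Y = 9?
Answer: 0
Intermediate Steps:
(-7*0)*Y = -7*0*9 = 0*9 = 0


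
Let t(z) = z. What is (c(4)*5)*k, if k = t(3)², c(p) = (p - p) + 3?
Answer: 135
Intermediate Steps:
c(p) = 3 (c(p) = 0 + 3 = 3)
k = 9 (k = 3² = 9)
(c(4)*5)*k = (3*5)*9 = 15*9 = 135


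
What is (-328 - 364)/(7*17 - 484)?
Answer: 692/365 ≈ 1.8959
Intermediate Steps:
(-328 - 364)/(7*17 - 484) = -692/(119 - 484) = -692/(-365) = -692*(-1/365) = 692/365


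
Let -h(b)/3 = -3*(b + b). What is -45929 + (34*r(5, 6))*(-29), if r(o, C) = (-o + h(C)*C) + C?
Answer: -685843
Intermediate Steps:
h(b) = 18*b (h(b) = -(-9)*(b + b) = -(-9)*2*b = -(-18)*b = 18*b)
r(o, C) = C - o + 18*C² (r(o, C) = (-o + (18*C)*C) + C = (-o + 18*C²) + C = C - o + 18*C²)
-45929 + (34*r(5, 6))*(-29) = -45929 + (34*(6 - 1*5 + 18*6²))*(-29) = -45929 + (34*(6 - 5 + 18*36))*(-29) = -45929 + (34*(6 - 5 + 648))*(-29) = -45929 + (34*649)*(-29) = -45929 + 22066*(-29) = -45929 - 639914 = -685843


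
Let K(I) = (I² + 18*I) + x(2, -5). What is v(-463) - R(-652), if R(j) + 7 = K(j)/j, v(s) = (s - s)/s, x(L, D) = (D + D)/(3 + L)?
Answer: 208965/326 ≈ 641.00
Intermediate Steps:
x(L, D) = 2*D/(3 + L) (x(L, D) = (2*D)/(3 + L) = 2*D/(3 + L))
K(I) = -2 + I² + 18*I (K(I) = (I² + 18*I) + 2*(-5)/(3 + 2) = (I² + 18*I) + 2*(-5)/5 = (I² + 18*I) + 2*(-5)*(⅕) = (I² + 18*I) - 2 = -2 + I² + 18*I)
v(s) = 0 (v(s) = 0/s = 0)
R(j) = -7 + (-2 + j² + 18*j)/j
v(-463) - R(-652) = 0 - (11 - 652 - 2/(-652)) = 0 - (11 - 652 - 2*(-1/652)) = 0 - (11 - 652 + 1/326) = 0 - 1*(-208965/326) = 0 + 208965/326 = 208965/326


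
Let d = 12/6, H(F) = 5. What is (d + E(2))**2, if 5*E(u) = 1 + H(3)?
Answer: 256/25 ≈ 10.240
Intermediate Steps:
d = 2 (d = 12*(1/6) = 2)
E(u) = 6/5 (E(u) = (1 + 5)/5 = (1/5)*6 = 6/5)
(d + E(2))**2 = (2 + 6/5)**2 = (16/5)**2 = 256/25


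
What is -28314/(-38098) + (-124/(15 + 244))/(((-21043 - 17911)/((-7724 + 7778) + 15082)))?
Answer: 89291786419/96093499607 ≈ 0.92922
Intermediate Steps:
-28314/(-38098) + (-124/(15 + 244))/(((-21043 - 17911)/((-7724 + 7778) + 15082))) = -28314*(-1/38098) + (-124/259)/((-38954/(54 + 15082))) = 14157/19049 + ((1/259)*(-124))/((-38954/15136)) = 14157/19049 - 124/(259*((-38954*1/15136))) = 14157/19049 - 124/(259*(-19477/7568)) = 14157/19049 - 124/259*(-7568/19477) = 14157/19049 + 938432/5044543 = 89291786419/96093499607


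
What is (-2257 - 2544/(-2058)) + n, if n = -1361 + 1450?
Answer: -743200/343 ≈ -2166.8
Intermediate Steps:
n = 89
(-2257 - 2544/(-2058)) + n = (-2257 - 2544/(-2058)) + 89 = (-2257 - 2544*(-1/2058)) + 89 = (-2257 + 424/343) + 89 = -773727/343 + 89 = -743200/343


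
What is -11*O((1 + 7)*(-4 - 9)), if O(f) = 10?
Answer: -110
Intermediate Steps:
-11*O((1 + 7)*(-4 - 9)) = -11*10 = -110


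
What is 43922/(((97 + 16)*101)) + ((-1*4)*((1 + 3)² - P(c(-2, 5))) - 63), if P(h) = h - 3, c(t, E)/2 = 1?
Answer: -1451181/11413 ≈ -127.15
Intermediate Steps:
c(t, E) = 2 (c(t, E) = 2*1 = 2)
P(h) = -3 + h
43922/(((97 + 16)*101)) + ((-1*4)*((1 + 3)² - P(c(-2, 5))) - 63) = 43922/(((97 + 16)*101)) + ((-1*4)*((1 + 3)² - (-3 + 2)) - 63) = 43922/((113*101)) + (-4*(4² - 1*(-1)) - 63) = 43922/11413 + (-4*(16 + 1) - 63) = 43922*(1/11413) + (-4*17 - 63) = 43922/11413 + (-68 - 63) = 43922/11413 - 131 = -1451181/11413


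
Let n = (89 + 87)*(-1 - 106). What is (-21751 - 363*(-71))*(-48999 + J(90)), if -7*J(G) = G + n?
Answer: -1304137522/7 ≈ -1.8631e+8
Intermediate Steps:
n = -18832 (n = 176*(-107) = -18832)
J(G) = 18832/7 - G/7 (J(G) = -(G - 18832)/7 = -(-18832 + G)/7 = 18832/7 - G/7)
(-21751 - 363*(-71))*(-48999 + J(90)) = (-21751 - 363*(-71))*(-48999 + (18832/7 - ⅐*90)) = (-21751 + 25773)*(-48999 + (18832/7 - 90/7)) = 4022*(-48999 + 18742/7) = 4022*(-324251/7) = -1304137522/7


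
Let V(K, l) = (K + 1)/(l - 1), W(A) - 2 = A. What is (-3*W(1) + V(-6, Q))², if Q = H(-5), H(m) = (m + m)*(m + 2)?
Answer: 70756/841 ≈ 84.133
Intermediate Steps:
H(m) = 2*m*(2 + m) (H(m) = (2*m)*(2 + m) = 2*m*(2 + m))
W(A) = 2 + A
Q = 30 (Q = 2*(-5)*(2 - 5) = 2*(-5)*(-3) = 30)
V(K, l) = (1 + K)/(-1 + l)
(-3*W(1) + V(-6, Q))² = (-3*(2 + 1) + (1 - 6)/(-1 + 30))² = (-3*3 - 5/29)² = (-9 + (1/29)*(-5))² = (-9 - 5/29)² = (-266/29)² = 70756/841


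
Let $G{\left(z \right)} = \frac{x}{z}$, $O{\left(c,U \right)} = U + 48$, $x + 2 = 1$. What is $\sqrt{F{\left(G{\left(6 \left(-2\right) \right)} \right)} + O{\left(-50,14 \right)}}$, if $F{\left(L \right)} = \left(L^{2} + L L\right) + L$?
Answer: $\frac{\sqrt{8942}}{12} \approx 7.8802$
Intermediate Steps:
$x = -1$ ($x = -2 + 1 = -1$)
$O{\left(c,U \right)} = 48 + U$
$G{\left(z \right)} = - \frac{1}{z}$
$F{\left(L \right)} = L + 2 L^{2}$ ($F{\left(L \right)} = \left(L^{2} + L^{2}\right) + L = 2 L^{2} + L = L + 2 L^{2}$)
$\sqrt{F{\left(G{\left(6 \left(-2\right) \right)} \right)} + O{\left(-50,14 \right)}} = \sqrt{- \frac{1}{6 \left(-2\right)} \left(1 + 2 \left(- \frac{1}{6 \left(-2\right)}\right)\right) + \left(48 + 14\right)} = \sqrt{- \frac{1}{-12} \left(1 + 2 \left(- \frac{1}{-12}\right)\right) + 62} = \sqrt{\left(-1\right) \left(- \frac{1}{12}\right) \left(1 + 2 \left(\left(-1\right) \left(- \frac{1}{12}\right)\right)\right) + 62} = \sqrt{\frac{1 + 2 \cdot \frac{1}{12}}{12} + 62} = \sqrt{\frac{1 + \frac{1}{6}}{12} + 62} = \sqrt{\frac{1}{12} \cdot \frac{7}{6} + 62} = \sqrt{\frac{7}{72} + 62} = \sqrt{\frac{4471}{72}} = \frac{\sqrt{8942}}{12}$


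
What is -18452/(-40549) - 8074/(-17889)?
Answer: 657480454/725381061 ≈ 0.90639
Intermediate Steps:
-18452/(-40549) - 8074/(-17889) = -18452*(-1/40549) - 8074*(-1/17889) = 18452/40549 + 8074/17889 = 657480454/725381061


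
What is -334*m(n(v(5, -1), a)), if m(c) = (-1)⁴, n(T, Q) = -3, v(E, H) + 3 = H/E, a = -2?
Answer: -334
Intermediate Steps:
v(E, H) = -3 + H/E
m(c) = 1
-334*m(n(v(5, -1), a)) = -334*1 = -334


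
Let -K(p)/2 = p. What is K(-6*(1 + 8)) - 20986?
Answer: -20878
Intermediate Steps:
K(p) = -2*p
K(-6*(1 + 8)) - 20986 = -(-12)*(1 + 8) - 20986 = -(-12)*9 - 20986 = -2*(-54) - 20986 = 108 - 20986 = -20878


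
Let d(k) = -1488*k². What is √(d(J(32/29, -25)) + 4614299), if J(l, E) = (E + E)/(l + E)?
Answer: √2212883960451/693 ≈ 2146.6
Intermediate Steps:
J(l, E) = 2*E/(E + l) (J(l, E) = (2*E)/(E + l) = 2*E/(E + l))
√(d(J(32/29, -25)) + 4614299) = √(-1488*2500/(-25 + 32/29)² + 4614299) = √(-1488*(2*(-25)/(-693/29))² + 4614299) = √(-1488*(2*(-25)*(-29/693))² + 4614299) = √(-1488*(1450/693)² + 4614299) = √(-1488*2102500/480249 + 4614299) = √(-1042840000/160083 + 4614299) = √(737627986817/160083) = √2212883960451/693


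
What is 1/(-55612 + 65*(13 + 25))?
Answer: -1/53142 ≈ -1.8818e-5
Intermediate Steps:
1/(-55612 + 65*(13 + 25)) = 1/(-55612 + 65*38) = 1/(-55612 + 2470) = 1/(-53142) = -1/53142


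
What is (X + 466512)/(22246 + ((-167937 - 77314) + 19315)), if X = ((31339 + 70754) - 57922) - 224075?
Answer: -143304/101845 ≈ -1.4071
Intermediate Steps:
X = -179904 (X = (102093 - 57922) - 224075 = 44171 - 224075 = -179904)
(X + 466512)/(22246 + ((-167937 - 77314) + 19315)) = (-179904 + 466512)/(22246 + ((-167937 - 77314) + 19315)) = 286608/(22246 + (-245251 + 19315)) = 286608/(22246 - 225936) = 286608/(-203690) = 286608*(-1/203690) = -143304/101845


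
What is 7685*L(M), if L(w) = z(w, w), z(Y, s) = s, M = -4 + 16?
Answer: 92220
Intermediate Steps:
M = 12
L(w) = w
7685*L(M) = 7685*12 = 92220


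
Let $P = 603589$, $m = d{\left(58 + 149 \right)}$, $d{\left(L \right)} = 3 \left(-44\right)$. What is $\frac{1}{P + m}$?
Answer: $\frac{1}{603457} \approx 1.6571 \cdot 10^{-6}$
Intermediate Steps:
$d{\left(L \right)} = -132$
$m = -132$
$\frac{1}{P + m} = \frac{1}{603589 - 132} = \frac{1}{603457}$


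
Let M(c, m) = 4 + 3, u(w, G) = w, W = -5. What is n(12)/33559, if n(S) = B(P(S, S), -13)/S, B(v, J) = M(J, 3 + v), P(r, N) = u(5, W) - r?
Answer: 7/402708 ≈ 1.7382e-5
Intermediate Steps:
P(r, N) = 5 - r
M(c, m) = 7
B(v, J) = 7
n(S) = 7/S
n(12)/33559 = (7/12)/33559 = (7*(1/12))*(1/33559) = (7/12)*(1/33559) = 7/402708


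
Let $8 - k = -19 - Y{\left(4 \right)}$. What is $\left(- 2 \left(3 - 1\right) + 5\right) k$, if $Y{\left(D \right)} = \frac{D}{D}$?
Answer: $28$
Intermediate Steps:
$Y{\left(D \right)} = 1$
$k = 28$ ($k = 8 - \left(-19 - 1\right) = 8 - -20 = 8 + 20 = 28$)
$\left(- 2 \left(3 - 1\right) + 5\right) k = \left(- 2 \left(3 - 1\right) + 5\right) 28 = \left(\left(-2\right) 2 + 5\right) 28 = \left(-4 + 5\right) 28 = 1 \cdot 28 = 28$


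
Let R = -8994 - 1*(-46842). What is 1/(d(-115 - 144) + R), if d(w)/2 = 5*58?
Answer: 1/38428 ≈ 2.6023e-5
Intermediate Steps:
R = 37848 (R = -8994 + 46842 = 37848)
d(w) = 580 (d(w) = 2*(5*58) = 2*290 = 580)
1/(d(-115 - 144) + R) = 1/(580 + 37848) = 1/38428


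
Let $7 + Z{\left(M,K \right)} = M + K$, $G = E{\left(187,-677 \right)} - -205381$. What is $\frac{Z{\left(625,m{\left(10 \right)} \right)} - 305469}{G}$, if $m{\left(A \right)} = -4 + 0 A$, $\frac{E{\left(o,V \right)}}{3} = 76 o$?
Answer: $- \frac{304855}{248017} \approx -1.2292$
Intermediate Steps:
$E{\left(o,V \right)} = 228 o$ ($E{\left(o,V \right)} = 3 \cdot 76 o = 228 o$)
$m{\left(A \right)} = -4$ ($m{\left(A \right)} = -4 + 0 = -4$)
$G = 248017$ ($G = 228 \cdot 187 - -205381 = 42636 + 205381 = 248017$)
$Z{\left(M,K \right)} = -7 + K + M$ ($Z{\left(M,K \right)} = -7 + \left(M + K\right) = -7 + \left(K + M\right) = -7 + K + M$)
$\frac{Z{\left(625,m{\left(10 \right)} \right)} - 305469}{G} = \frac{\left(-7 - 4 + 625\right) - 305469}{248017} = \left(614 - 305469\right) \frac{1}{248017} = \left(-304855\right) \frac{1}{248017} = - \frac{304855}{248017}$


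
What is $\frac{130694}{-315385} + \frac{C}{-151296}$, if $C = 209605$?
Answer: $- \frac{85879752349}{47716488960} \approx -1.7998$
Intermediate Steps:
$\frac{130694}{-315385} + \frac{C}{-151296} = \frac{130694}{-315385} + \frac{209605}{-151296} = 130694 \left(- \frac{1}{315385}\right) + 209605 \left(- \frac{1}{151296}\right) = - \frac{130694}{315385} - \frac{209605}{151296} = - \frac{85879752349}{47716488960}$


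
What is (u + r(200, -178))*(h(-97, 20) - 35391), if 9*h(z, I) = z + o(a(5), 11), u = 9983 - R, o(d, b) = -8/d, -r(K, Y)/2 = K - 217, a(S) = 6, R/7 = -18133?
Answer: -130902019696/27 ≈ -4.8482e+9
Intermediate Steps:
R = -126931 (R = 7*(-18133) = -126931)
r(K, Y) = 434 - 2*K (r(K, Y) = -2*(K - 217) = -2*(-217 + K) = 434 - 2*K)
u = 136914 (u = 9983 - 1*(-126931) = 9983 + 126931 = 136914)
h(z, I) = -4/27 + z/9 (h(z, I) = (z - 8/6)/9 = (z - 8*⅙)/9 = (z - 4/3)/9 = (-4/3 + z)/9 = -4/27 + z/9)
(u + r(200, -178))*(h(-97, 20) - 35391) = (136914 + (434 - 2*200))*((-4/27 + (⅑)*(-97)) - 35391) = (136914 + (434 - 400))*((-4/27 - 97/9) - 35391) = (136914 + 34)*(-295/27 - 35391) = 136948*(-955852/27) = -130902019696/27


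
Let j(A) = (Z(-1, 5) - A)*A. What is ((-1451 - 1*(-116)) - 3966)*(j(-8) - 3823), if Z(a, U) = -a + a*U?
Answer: 20435355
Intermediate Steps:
Z(a, U) = -a + U*a
j(A) = A*(-4 - A) (j(A) = (-(-1 + 5) - A)*A = (-1*4 - A)*A = (-4 - A)*A = A*(-4 - A))
((-1451 - 1*(-116)) - 3966)*(j(-8) - 3823) = ((-1451 - 1*(-116)) - 3966)*(-1*(-8)*(4 - 8) - 3823) = ((-1451 + 116) - 3966)*(-1*(-8)*(-4) - 3823) = (-1335 - 3966)*(-32 - 3823) = -5301*(-3855) = 20435355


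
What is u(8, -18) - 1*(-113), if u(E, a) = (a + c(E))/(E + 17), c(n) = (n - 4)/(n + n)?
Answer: 11229/100 ≈ 112.29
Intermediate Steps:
c(n) = (-4 + n)/(2*n) (c(n) = (-4 + n)/((2*n)) = (-4 + n)*(1/(2*n)) = (-4 + n)/(2*n))
u(E, a) = (a + (-4 + E)/(2*E))/(17 + E) (u(E, a) = (a + (-4 + E)/(2*E))/(E + 17) = (a + (-4 + E)/(2*E))/(17 + E))
u(8, -18) - 1*(-113) = (-2 + (1/2)*8 + 8*(-18))/(8*(17 + 8)) - 1*(-113) = (1/8)*(-2 + 4 - 144)/25 + 113 = (1/8)*(1/25)*(-142) + 113 = -71/100 + 113 = 11229/100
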